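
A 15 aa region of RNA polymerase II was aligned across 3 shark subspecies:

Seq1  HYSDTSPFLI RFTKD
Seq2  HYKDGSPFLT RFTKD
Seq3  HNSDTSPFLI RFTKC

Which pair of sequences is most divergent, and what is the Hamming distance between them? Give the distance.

5

Pairwise Hamming distances:
  Seq1 vs Seq2: 3
  Seq1 vs Seq3: 2
  Seq2 vs Seq3: 5
The largest is 5, between Seq2 and Seq3.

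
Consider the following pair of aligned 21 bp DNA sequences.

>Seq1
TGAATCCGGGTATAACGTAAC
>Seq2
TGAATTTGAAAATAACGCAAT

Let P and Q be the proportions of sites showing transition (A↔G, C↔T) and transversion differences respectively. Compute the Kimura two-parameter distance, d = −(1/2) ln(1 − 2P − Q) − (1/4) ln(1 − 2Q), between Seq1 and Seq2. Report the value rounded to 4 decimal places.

Mismatches occur at site 6 (C↔T, transition), site 7 (C↔T, transition), site 9 (G↔A, transition), site 10 (G↔A, transition), site 11 (T↔A, transversion), site 18 (T↔C, transition), site 21 (C↔T, transition).
Of the 7 differences, 6 transitions and 1 transversion over 21 sites: P = 6/21 = 0.285714, Q = 1/21 = 0.047619.
d = −0.5·ln(0.380953) − 0.25·ln(0.904762) = −0.5·(-0.965079) − 0.25·(-0.100083) = 0.5076.

0.5076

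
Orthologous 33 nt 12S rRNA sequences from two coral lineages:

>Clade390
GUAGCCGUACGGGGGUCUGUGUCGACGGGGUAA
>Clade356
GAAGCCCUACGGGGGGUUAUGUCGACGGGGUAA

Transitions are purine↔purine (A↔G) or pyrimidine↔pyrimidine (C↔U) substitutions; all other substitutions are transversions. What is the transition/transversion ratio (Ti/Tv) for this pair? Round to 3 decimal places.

Mismatches occur at site 2 (U→A, transversion), site 7 (G→C, transversion), site 16 (U→G, transversion), site 17 (C→U, transition), site 19 (G→A, transition).
Of the 5 differences, 2 transitions and 3 transversions, so Ti/Tv = 2/3 = 0.667.

0.667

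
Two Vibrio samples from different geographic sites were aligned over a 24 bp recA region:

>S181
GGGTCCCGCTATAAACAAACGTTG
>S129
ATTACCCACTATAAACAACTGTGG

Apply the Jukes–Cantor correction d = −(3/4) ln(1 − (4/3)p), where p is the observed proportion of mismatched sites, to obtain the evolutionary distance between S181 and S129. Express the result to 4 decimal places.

Differing sites — 1:G/A; 2:G/T; 3:G/T; 4:T/A; 8:G/A; 19:A/C; 20:C/T; 23:T/G.
p = 8/24 = 0.333333.
d = −0.75 · ln(1 − (4/3)·0.333333) = −0.75 · ln(0.555556) = −0.75 · (-0.587786) = 0.4408.

0.4408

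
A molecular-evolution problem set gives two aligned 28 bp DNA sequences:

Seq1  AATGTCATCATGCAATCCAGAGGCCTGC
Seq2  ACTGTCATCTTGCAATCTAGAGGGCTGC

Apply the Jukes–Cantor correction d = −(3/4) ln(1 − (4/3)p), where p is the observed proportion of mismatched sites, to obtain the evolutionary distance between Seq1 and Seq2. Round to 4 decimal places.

Mismatches occur at site 2 (A↔C), site 10 (A↔T), site 18 (C↔T), site 24 (C↔G).
p = 4/28 = 0.142857.
d = −0.75 · ln(1 − (4/3)·0.142857) = −0.75 · ln(0.809524) = −0.75 · (-0.211309) = 0.1585.

0.1585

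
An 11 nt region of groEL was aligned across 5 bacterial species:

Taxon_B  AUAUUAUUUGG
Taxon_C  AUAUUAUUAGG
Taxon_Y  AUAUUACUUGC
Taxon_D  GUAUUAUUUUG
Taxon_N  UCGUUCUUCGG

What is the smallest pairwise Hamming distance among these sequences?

1

Pairwise Hamming distances:
  Taxon_B vs Taxon_C: 1
  Taxon_B vs Taxon_Y: 2
  Taxon_B vs Taxon_D: 2
  Taxon_B vs Taxon_N: 5
  Taxon_C vs Taxon_Y: 3
  Taxon_C vs Taxon_D: 3
  Taxon_C vs Taxon_N: 5
  Taxon_Y vs Taxon_D: 4
  Taxon_Y vs Taxon_N: 7
  Taxon_D vs Taxon_N: 6
The smallest is 1, between Taxon_B and Taxon_C.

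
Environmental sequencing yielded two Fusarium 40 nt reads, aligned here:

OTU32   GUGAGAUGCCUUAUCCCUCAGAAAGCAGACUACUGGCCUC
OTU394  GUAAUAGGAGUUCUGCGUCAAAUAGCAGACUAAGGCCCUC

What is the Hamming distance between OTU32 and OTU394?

13

Mismatches occur at site 3 (G/A), site 5 (G/U), site 7 (U/G), site 9 (C/A), site 10 (C/G), site 13 (A/C), site 15 (C/G), site 17 (C/G), site 21 (G/A), site 23 (A/U), site 33 (C/A), site 34 (U/G), site 36 (G/C).
That gives 13 mismatches out of 40 aligned sites, so the Hamming distance is 13.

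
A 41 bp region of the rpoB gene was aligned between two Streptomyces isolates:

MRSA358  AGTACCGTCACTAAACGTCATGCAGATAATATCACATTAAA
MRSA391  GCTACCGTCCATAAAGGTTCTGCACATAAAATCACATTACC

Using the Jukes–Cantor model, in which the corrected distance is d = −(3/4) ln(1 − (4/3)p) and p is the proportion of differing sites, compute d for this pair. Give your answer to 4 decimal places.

Mismatches occur at site 1 (A↔G), site 2 (G↔C), site 10 (A↔C), site 11 (C↔A), site 16 (C↔G), site 19 (C↔T), site 20 (A↔C), site 25 (G↔C), site 30 (T↔A), site 40 (A↔C), site 41 (A↔C).
p = 11/41 = 0.268293.
d = −0.75 · ln(1 − (4/3)·0.268293) = −0.75 · ln(0.642276) = −0.75 · (-0.442737) = 0.3321.

0.3321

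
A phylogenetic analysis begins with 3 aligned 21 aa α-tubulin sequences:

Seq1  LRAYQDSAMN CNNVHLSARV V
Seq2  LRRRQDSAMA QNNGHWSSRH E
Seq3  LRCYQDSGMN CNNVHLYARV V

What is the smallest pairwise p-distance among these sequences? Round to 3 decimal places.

0.143

Pairwise Hamming distances:
  Seq1 vs Seq2: 9
  Seq1 vs Seq3: 3
  Seq2 vs Seq3: 11
The smallest is 3 mismatches, between Seq1 and Seq3; p = 3/21 = 0.143.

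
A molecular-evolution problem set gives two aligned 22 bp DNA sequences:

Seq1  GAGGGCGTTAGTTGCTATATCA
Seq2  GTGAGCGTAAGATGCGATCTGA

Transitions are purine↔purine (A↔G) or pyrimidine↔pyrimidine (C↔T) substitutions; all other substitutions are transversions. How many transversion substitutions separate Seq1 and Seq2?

The sequences differ at positions 2 (A/T, transversion), 4 (G/A, transition), 9 (T/A, transversion), 12 (T/A, transversion), 16 (T/G, transversion), 19 (A/C, transversion), 21 (C/G, transversion).
Of the 7 differences, 1 transition and 6 transversions, so the answer is 6.

6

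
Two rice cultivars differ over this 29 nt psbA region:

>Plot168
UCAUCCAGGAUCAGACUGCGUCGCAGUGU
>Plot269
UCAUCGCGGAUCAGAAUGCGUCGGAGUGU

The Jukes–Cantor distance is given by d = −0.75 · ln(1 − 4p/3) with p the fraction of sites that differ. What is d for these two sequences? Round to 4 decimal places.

Differing sites — 6:C/G; 7:A/C; 16:C/A; 24:C/G.
p = 4/29 = 0.137931.
d = −0.75 · ln(1 − (4/3)·0.137931) = −0.75 · ln(0.816092) = −0.75 · (-0.203228) = 0.1524.

0.1524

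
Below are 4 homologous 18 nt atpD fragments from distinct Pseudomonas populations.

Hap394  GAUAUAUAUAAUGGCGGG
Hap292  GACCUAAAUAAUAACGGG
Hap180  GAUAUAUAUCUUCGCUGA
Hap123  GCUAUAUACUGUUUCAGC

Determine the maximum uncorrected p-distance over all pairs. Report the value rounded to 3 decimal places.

0.611

Pairwise Hamming distances:
  Hap394 vs Hap292: 5
  Hap394 vs Hap180: 5
  Hap394 vs Hap123: 8
  Hap292 vs Hap180: 9
  Hap292 vs Hap123: 11
  Hap180 vs Hap123: 8
The largest is 11 mismatches, between Hap292 and Hap123; p = 11/18 = 0.611.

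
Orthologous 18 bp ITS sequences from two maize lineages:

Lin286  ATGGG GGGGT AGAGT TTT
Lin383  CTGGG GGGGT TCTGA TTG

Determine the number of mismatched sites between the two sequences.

6

The sequences differ at positions 1 (A/C), 11 (A/T), 12 (G/C), 13 (A/T), 15 (T/A), 18 (T/G).
That gives 6 mismatches out of 18 aligned sites, so the Hamming distance is 6.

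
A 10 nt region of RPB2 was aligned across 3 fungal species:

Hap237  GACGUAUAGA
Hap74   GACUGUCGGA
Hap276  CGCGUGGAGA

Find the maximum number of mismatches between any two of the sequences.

Pairwise Hamming distances:
  Hap237 vs Hap74: 5
  Hap237 vs Hap276: 4
  Hap74 vs Hap276: 7
The largest is 7, between Hap74 and Hap276.

7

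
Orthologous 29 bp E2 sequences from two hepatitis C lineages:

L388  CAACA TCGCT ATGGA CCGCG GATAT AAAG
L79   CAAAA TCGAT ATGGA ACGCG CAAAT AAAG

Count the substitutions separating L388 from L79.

5

Mismatches occur at site 4 (C↔A), site 9 (C↔A), site 16 (C↔A), site 21 (G↔C), site 23 (T↔A).
That gives 5 mismatches out of 29 aligned sites, so the Hamming distance is 5.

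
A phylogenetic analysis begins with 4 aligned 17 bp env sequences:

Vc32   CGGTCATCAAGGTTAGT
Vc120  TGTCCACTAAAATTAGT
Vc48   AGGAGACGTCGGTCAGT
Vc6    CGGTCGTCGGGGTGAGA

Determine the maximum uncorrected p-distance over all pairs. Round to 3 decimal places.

Pairwise Hamming distances:
  Vc32 vs Vc120: 7
  Vc32 vs Vc48: 8
  Vc32 vs Vc6: 5
  Vc120 vs Vc48: 10
  Vc120 vs Vc6: 12
  Vc48 vs Vc6: 10
The largest is 12 mismatches, between Vc120 and Vc6; p = 12/17 = 0.706.

0.706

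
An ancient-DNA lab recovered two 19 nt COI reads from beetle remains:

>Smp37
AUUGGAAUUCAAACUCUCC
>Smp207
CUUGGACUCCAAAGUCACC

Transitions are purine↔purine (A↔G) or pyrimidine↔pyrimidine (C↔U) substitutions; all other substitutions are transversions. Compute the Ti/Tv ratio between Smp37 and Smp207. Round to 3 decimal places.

0.250

The sequences differ at positions 1 (A/C, transversion), 7 (A/C, transversion), 9 (U/C, transition), 14 (C/G, transversion), 17 (U/A, transversion).
Of the 5 differences, 1 transition and 4 transversions, so Ti/Tv = 1/4 = 0.250.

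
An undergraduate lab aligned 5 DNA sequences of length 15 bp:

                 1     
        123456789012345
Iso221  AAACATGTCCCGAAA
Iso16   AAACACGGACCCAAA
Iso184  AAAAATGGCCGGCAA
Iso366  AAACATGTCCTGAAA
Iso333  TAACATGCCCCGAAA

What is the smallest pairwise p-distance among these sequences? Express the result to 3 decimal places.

0.067

Pairwise Hamming distances:
  Iso221 vs Iso16: 4
  Iso221 vs Iso184: 4
  Iso221 vs Iso366: 1
  Iso221 vs Iso333: 2
  Iso16 vs Iso184: 6
  Iso16 vs Iso366: 5
  Iso16 vs Iso333: 5
  Iso184 vs Iso366: 4
  Iso184 vs Iso333: 5
  Iso366 vs Iso333: 3
The smallest is 1 mismatch, between Iso221 and Iso366; p = 1/15 = 0.067.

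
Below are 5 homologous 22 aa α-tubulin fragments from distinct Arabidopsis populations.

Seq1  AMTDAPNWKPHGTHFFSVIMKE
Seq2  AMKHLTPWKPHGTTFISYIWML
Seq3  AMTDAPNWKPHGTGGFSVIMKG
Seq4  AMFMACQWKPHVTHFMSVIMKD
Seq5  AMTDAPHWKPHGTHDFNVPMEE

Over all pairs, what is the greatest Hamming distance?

Pairwise Hamming distances:
  Seq1 vs Seq2: 11
  Seq1 vs Seq3: 3
  Seq1 vs Seq4: 7
  Seq1 vs Seq5: 5
  Seq2 vs Seq3: 12
  Seq2 vs Seq4: 12
  Seq2 vs Seq5: 14
  Seq3 vs Seq4: 9
  Seq3 vs Seq5: 7
  Seq4 vs Seq5: 11
The largest is 14, between Seq2 and Seq5.

14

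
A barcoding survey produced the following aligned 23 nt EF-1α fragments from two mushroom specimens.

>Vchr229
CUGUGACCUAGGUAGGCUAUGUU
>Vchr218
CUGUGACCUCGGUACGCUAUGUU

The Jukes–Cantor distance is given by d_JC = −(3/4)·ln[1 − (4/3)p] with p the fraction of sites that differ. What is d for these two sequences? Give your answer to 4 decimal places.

Differing sites — 10:A/C; 15:G/C.
p = 2/23 = 0.086957.
d = −0.75 · ln(1 − (4/3)·0.086957) = −0.75 · ln(0.884057) = −0.75 · (-0.123234) = 0.0924.

0.0924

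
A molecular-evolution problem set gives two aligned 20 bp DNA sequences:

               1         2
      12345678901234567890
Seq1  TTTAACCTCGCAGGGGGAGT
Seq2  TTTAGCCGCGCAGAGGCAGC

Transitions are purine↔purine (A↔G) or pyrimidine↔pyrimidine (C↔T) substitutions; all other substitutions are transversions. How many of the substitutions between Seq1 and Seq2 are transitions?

3

Differing sites — 5:A/G (Ti); 8:T/G (Tv); 14:G/A (Ti); 17:G/C (Tv); 20:T/C (Ti).
Of the 5 differences, 3 transitions and 2 transversions, so the answer is 3.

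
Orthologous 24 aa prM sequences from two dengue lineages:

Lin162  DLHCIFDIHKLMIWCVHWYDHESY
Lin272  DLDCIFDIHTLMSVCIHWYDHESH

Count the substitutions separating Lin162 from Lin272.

6

The sequences differ at positions 3 (H/D), 10 (K/T), 13 (I/S), 14 (W/V), 16 (V/I), 24 (Y/H).
That gives 6 mismatches out of 24 aligned sites, so the Hamming distance is 6.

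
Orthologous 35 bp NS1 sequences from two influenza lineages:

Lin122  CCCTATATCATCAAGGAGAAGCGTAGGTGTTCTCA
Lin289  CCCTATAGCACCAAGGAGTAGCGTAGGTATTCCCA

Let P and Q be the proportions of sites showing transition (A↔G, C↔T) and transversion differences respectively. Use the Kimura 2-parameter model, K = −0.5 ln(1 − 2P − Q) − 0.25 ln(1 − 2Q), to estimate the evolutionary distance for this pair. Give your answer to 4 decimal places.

The sequences differ at positions 8 (T/G, transversion), 11 (T/C, transition), 19 (A/T, transversion), 29 (G/A, transition), 33 (T/C, transition).
Of the 5 differences, 3 transitions and 2 transversions over 35 sites: P = 3/35 = 0.085714, Q = 2/35 = 0.057143.
d = −0.5·ln(0.771429) − 0.25·ln(0.885714) = −0.5·(-0.259511) − 0.25·(-0.121361) = 0.1601.

0.1601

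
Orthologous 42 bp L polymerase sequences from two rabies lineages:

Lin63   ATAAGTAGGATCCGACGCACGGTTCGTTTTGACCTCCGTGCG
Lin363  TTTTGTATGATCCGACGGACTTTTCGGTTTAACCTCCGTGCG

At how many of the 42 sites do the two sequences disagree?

Mismatches occur at site 1 (A/T), site 3 (A/T), site 4 (A/T), site 8 (G/T), site 18 (C/G), site 21 (G/T), site 22 (G/T), site 27 (T/G), site 31 (G/A).
That gives 9 mismatches out of 42 aligned sites, so the Hamming distance is 9.

9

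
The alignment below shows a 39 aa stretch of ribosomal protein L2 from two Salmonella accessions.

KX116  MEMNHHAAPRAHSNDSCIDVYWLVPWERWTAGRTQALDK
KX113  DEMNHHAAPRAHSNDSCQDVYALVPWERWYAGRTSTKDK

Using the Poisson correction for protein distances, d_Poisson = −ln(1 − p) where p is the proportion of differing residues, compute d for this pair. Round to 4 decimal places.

0.1978

Mismatches occur at site 1 (M→D), site 18 (I→Q), site 22 (W→A), site 30 (T→Y), site 35 (Q→S), site 36 (A→T), site 37 (L→K).
p = 7/39 = 0.179487.
d = −ln(1 − 0.179487) = −ln(0.820513) = 0.1978.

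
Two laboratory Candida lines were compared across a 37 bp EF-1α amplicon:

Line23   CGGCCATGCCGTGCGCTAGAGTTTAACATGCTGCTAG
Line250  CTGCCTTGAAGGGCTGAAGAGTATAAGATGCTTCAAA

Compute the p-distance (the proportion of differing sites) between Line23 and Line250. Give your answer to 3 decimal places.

Mismatches occur at site 2 (G↔T), site 6 (A↔T), site 9 (C↔A), site 10 (C↔A), site 12 (T↔G), site 15 (G↔T), site 16 (C↔G), site 17 (T↔A), site 23 (T↔A), site 27 (C↔G), site 33 (G↔T), site 35 (T↔A), site 37 (G↔A).
There are 13 differences over 37 sites, so p = 13/37 = 0.351.

0.351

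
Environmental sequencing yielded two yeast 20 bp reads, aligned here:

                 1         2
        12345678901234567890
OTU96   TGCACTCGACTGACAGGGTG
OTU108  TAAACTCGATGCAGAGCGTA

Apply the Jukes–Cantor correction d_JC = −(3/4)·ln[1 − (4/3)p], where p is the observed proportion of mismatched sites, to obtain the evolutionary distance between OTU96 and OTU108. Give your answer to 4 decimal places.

Differing sites — 2:G/A; 3:C/A; 10:C/T; 11:T/G; 12:G/C; 14:C/G; 17:G/C; 20:G/A.
p = 8/20 = 0.400000.
d = −0.75 · ln(1 − (4/3)·0.400000) = −0.75 · ln(0.466667) = −0.75 · (-0.762139) = 0.5716.

0.5716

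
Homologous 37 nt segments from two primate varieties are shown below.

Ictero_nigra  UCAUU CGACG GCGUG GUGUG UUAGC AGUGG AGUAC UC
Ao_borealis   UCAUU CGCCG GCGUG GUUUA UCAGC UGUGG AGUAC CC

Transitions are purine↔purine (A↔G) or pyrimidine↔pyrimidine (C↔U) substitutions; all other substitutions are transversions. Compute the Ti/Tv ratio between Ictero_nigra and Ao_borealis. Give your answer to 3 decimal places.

1.000

The sequences differ at positions 8 (A/C, transversion), 18 (G/U, transversion), 20 (G/A, transition), 22 (U/C, transition), 26 (A/U, transversion), 36 (U/C, transition).
Of the 6 differences, 3 transitions and 3 transversions, so Ti/Tv = 3/3 = 1.000.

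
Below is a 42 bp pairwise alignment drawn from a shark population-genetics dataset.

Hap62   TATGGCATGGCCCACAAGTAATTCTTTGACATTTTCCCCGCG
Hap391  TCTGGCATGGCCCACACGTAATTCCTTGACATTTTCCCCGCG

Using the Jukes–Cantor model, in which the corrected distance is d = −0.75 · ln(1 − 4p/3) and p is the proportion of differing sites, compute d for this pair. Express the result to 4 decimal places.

0.0751

Mismatches occur at site 2 (A→C), site 17 (A→C), site 25 (T→C).
p = 3/42 = 0.071429.
d = −0.75 · ln(1 − (4/3)·0.071429) = −0.75 · ln(0.904761) = −0.75 · (-0.100084) = 0.0751.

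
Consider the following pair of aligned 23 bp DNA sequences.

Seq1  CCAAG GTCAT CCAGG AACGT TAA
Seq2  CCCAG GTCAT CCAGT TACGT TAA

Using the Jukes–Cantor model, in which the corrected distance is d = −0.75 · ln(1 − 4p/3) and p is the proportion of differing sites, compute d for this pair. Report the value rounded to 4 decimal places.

0.1433

Mismatches occur at site 3 (A/C), site 15 (G/T), site 16 (A/T).
p = 3/23 = 0.130435.
d = −0.75 · ln(1 − (4/3)·0.130435) = −0.75 · ln(0.826087) = −0.75 · (-0.191055) = 0.1433.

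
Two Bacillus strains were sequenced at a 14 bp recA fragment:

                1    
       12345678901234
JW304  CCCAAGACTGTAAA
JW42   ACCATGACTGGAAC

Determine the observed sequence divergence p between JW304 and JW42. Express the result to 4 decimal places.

Mismatches occur at site 1 (C→A), site 5 (A→T), site 11 (T→G), site 14 (A→C).
There are 4 differences over 14 sites, so p = 4/14 = 0.2857.

0.2857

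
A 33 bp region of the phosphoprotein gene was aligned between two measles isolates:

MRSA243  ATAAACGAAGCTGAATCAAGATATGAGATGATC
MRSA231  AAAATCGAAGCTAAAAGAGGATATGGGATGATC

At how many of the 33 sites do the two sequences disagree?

7

The sequences differ at positions 2 (T/A), 5 (A/T), 13 (G/A), 16 (T/A), 17 (C/G), 19 (A/G), 26 (A/G).
That gives 7 mismatches out of 33 aligned sites, so the Hamming distance is 7.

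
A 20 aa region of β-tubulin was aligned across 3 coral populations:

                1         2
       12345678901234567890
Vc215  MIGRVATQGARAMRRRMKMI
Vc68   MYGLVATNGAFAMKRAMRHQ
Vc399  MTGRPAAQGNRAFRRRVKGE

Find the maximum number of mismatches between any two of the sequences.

Pairwise Hamming distances:
  Vc215 vs Vc68: 9
  Vc215 vs Vc399: 8
  Vc68 vs Vc399: 14
The largest is 14, between Vc68 and Vc399.

14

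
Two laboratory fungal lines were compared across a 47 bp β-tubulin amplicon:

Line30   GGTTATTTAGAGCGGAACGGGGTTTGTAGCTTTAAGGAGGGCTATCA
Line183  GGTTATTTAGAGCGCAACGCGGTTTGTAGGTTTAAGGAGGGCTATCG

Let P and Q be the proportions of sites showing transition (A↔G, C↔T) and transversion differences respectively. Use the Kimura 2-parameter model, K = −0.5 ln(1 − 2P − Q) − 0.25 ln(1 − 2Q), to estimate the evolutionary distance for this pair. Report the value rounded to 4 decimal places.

0.0904

The sequences differ at positions 15 (G/C, transversion), 20 (G/C, transversion), 30 (C/G, transversion), 47 (A/G, transition).
Of the 4 differences, 1 transition and 3 transversions over 47 sites: P = 1/47 = 0.021277, Q = 3/47 = 0.063830.
d = −0.5·ln(0.893616) − 0.25·ln(0.872340) = −0.5·(-0.112479) − 0.25·(-0.136576) = 0.0904.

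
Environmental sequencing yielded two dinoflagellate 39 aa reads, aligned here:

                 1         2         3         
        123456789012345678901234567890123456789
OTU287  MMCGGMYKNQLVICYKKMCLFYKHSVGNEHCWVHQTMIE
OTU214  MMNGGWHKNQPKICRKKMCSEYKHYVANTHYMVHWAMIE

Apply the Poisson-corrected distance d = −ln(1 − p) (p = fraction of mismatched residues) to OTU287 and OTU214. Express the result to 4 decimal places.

Mismatches occur at site 3 (C/N), site 6 (M/W), site 7 (Y/H), site 11 (L/P), site 12 (V/K), site 15 (Y/R), site 20 (L/S), site 21 (F/E), site 25 (S/Y), site 27 (G/A), site 29 (E/T), site 31 (C/Y), site 32 (W/M), site 35 (Q/W), site 36 (T/A).
p = 15/39 = 0.384615.
d = −ln(1 − 0.384615) = −ln(0.615385) = 0.4855.

0.4855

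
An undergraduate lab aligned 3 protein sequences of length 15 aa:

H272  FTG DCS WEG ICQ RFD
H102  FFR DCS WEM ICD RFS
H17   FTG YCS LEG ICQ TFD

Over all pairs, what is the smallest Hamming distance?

3

Pairwise Hamming distances:
  H272 vs H102: 5
  H272 vs H17: 3
  H102 vs H17: 8
The smallest is 3, between H272 and H17.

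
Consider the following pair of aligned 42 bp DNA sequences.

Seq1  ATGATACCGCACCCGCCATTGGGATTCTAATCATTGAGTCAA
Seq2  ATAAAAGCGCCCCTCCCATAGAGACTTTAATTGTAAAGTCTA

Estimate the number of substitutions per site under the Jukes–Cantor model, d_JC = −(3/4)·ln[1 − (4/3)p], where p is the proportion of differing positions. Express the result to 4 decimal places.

Mismatches occur at site 3 (G/A), site 5 (T/A), site 7 (C/G), site 11 (A/C), site 14 (C/T), site 15 (G/C), site 20 (T/A), site 22 (G/A), site 25 (T/C), site 27 (C/T), site 32 (C/T), site 33 (A/G), site 35 (T/A), site 36 (G/A), site 41 (A/T).
p = 15/42 = 0.357143.
d = −0.75 · ln(1 − (4/3)·0.357143) = −0.75 · ln(0.523809) = −0.75 · (-0.646628) = 0.4850.

0.4850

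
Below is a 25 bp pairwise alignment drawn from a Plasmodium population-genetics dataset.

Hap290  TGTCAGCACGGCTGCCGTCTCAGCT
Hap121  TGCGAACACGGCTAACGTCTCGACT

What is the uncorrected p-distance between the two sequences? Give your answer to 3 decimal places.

0.280

Differing sites — 3:T/C; 4:C/G; 6:G/A; 14:G/A; 15:C/A; 22:A/G; 23:G/A.
There are 7 differences over 25 sites, so p = 7/25 = 0.280.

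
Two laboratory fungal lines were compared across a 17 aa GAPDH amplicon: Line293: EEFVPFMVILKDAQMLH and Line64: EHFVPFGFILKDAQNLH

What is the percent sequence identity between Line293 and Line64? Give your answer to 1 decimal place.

76.5%

The sequences differ at positions 2 (E/H), 7 (M/G), 8 (V/F), 15 (M/N).
13 of the 17 sites match, so the percent identity is 13/17 × 100 = 76.5%.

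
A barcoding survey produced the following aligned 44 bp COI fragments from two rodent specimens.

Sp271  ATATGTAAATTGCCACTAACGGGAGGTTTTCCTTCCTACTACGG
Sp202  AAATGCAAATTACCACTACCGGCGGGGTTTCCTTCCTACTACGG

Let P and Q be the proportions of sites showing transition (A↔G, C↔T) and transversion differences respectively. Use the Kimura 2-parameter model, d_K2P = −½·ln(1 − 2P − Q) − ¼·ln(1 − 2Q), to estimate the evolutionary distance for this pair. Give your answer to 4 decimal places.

0.1791

The sequences differ at positions 2 (T/A, transversion), 6 (T/C, transition), 12 (G/A, transition), 19 (A/C, transversion), 23 (G/C, transversion), 24 (A/G, transition), 27 (T/G, transversion).
Of the 7 differences, 3 transitions and 4 transversions over 44 sites: P = 3/44 = 0.068182, Q = 4/44 = 0.090909.
d = −0.5·ln(0.772727) − 0.25·ln(0.818182) = −0.5·(-0.257829) − 0.25·(-0.200670) = 0.1791.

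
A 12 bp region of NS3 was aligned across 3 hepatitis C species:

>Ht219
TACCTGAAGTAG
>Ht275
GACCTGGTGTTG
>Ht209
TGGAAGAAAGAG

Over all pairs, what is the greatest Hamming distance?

10

Pairwise Hamming distances:
  Ht219 vs Ht275: 4
  Ht219 vs Ht209: 6
  Ht275 vs Ht209: 10
The largest is 10, between Ht275 and Ht209.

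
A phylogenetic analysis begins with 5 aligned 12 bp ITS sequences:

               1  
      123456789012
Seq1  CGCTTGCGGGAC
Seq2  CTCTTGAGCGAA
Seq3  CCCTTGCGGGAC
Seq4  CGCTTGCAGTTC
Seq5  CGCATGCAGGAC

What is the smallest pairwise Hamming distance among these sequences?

Pairwise Hamming distances:
  Seq1 vs Seq2: 4
  Seq1 vs Seq3: 1
  Seq1 vs Seq4: 3
  Seq1 vs Seq5: 2
  Seq2 vs Seq3: 4
  Seq2 vs Seq4: 7
  Seq2 vs Seq5: 6
  Seq3 vs Seq4: 4
  Seq3 vs Seq5: 3
  Seq4 vs Seq5: 3
The smallest is 1, between Seq1 and Seq3.

1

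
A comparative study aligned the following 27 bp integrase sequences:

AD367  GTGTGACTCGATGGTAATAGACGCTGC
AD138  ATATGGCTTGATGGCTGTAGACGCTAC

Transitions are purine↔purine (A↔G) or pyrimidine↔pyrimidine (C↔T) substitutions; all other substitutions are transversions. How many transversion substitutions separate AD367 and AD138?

1

The sequences differ at positions 1 (G/A, transition), 3 (G/A, transition), 6 (A/G, transition), 9 (C/T, transition), 15 (T/C, transition), 16 (A/T, transversion), 17 (A/G, transition), 26 (G/A, transition).
Of the 8 differences, 7 transitions and 1 transversion, so the answer is 1.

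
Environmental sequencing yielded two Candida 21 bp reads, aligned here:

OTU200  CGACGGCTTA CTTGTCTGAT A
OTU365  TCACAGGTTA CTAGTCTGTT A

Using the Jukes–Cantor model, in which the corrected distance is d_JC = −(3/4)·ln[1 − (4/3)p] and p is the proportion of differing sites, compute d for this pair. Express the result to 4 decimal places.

0.3597

Differing sites — 1:C/T; 2:G/C; 5:G/A; 7:C/G; 13:T/A; 19:A/T.
p = 6/21 = 0.285714.
d = −0.75 · ln(1 − (4/3)·0.285714) = −0.75 · ln(0.619048) = −0.75 · (-0.479572) = 0.3597.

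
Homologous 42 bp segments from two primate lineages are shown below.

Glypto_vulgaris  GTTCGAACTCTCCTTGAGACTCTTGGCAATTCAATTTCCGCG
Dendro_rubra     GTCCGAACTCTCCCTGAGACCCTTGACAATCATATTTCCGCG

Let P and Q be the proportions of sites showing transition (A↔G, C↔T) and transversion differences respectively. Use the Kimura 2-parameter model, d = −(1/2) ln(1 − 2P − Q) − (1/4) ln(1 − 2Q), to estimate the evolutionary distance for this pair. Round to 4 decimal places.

0.1933

Differing sites — 3:T/C (Ti); 14:T/C (Ti); 21:T/C (Ti); 26:G/A (Ti); 31:T/C (Ti); 32:C/A (Tv); 33:A/T (Tv).
Of the 7 differences, 5 transitions and 2 transversions over 42 sites: P = 5/42 = 0.119048, Q = 2/42 = 0.047619.
d = −0.5·ln(0.714285) − 0.25·ln(0.904762) = −0.5·(-0.336473) − 0.25·(-0.100083) = 0.1933.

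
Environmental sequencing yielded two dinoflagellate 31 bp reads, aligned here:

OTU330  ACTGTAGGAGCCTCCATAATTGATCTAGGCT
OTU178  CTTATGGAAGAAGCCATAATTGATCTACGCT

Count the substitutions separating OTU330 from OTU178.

9

Differing sites — 1:A/C; 2:C/T; 4:G/A; 6:A/G; 8:G/A; 11:C/A; 12:C/A; 13:T/G; 28:G/C.
That gives 9 mismatches out of 31 aligned sites, so the Hamming distance is 9.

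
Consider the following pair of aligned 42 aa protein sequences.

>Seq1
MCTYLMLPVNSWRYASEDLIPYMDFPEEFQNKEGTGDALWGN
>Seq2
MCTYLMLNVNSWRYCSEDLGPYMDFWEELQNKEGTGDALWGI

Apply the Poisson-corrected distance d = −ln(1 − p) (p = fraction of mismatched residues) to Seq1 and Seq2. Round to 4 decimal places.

The sequences differ at positions 8 (P/N), 15 (A/C), 20 (I/G), 26 (P/W), 29 (F/L), 42 (N/I).
p = 6/42 = 0.142857.
d = −ln(1 − 0.142857) = −ln(0.857143) = 0.1542.

0.1542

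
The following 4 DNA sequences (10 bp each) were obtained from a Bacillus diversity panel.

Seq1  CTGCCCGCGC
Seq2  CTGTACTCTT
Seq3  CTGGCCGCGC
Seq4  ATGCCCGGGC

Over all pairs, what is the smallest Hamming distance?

Pairwise Hamming distances:
  Seq1 vs Seq2: 5
  Seq1 vs Seq3: 1
  Seq1 vs Seq4: 2
  Seq2 vs Seq3: 5
  Seq2 vs Seq4: 7
  Seq3 vs Seq4: 3
The smallest is 1, between Seq1 and Seq3.

1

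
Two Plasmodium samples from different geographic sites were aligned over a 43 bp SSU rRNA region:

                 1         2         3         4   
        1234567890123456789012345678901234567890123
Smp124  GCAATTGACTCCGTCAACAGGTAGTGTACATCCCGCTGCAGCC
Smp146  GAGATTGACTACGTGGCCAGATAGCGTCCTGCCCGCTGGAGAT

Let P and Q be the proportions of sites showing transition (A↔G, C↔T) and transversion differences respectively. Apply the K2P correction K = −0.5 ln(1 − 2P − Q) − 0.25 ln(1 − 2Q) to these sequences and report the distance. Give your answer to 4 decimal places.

0.4272

The sequences differ at positions 2 (C/A, transversion), 3 (A/G, transition), 11 (C/A, transversion), 15 (C/G, transversion), 16 (A/G, transition), 17 (A/C, transversion), 21 (G/A, transition), 25 (T/C, transition), 28 (A/C, transversion), 30 (A/T, transversion), 31 (T/G, transversion), 39 (C/G, transversion), 42 (C/A, transversion), 43 (C/T, transition).
Of the 14 differences, 5 transitions and 9 transversions over 43 sites: P = 5/43 = 0.116279, Q = 9/43 = 0.209302.
d = −0.5·ln(0.558140) − 0.25·ln(0.581396) = −0.5·(-0.583145) − 0.25·(-0.542323) = 0.4272.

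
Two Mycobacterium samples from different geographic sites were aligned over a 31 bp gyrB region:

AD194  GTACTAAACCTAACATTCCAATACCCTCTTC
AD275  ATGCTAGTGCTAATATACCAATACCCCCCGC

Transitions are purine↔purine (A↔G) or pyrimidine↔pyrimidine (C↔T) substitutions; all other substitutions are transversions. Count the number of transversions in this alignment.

Mismatches occur at site 1 (G↔A, transition), site 3 (A↔G, transition), site 7 (A↔G, transition), site 8 (A↔T, transversion), site 9 (C↔G, transversion), site 14 (C↔T, transition), site 17 (T↔A, transversion), site 27 (T↔C, transition), site 29 (T↔C, transition), site 30 (T↔G, transversion).
Of the 10 differences, 6 transitions and 4 transversions, so the answer is 4.

4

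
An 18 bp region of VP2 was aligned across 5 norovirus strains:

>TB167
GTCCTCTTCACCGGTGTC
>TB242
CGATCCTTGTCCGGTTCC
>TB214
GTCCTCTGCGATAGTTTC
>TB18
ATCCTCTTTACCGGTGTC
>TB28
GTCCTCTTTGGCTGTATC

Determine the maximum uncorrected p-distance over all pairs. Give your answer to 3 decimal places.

Pairwise Hamming distances:
  TB167 vs TB242: 9
  TB167 vs TB214: 6
  TB167 vs TB18: 2
  TB167 vs TB28: 5
  TB242 vs TB214: 12
  TB242 vs TB18: 9
  TB242 vs TB28: 11
  TB214 vs TB18: 8
  TB214 vs TB28: 6
  TB18 vs TB28: 5
The largest is 12 mismatches, between TB242 and TB214; p = 12/18 = 0.667.

0.667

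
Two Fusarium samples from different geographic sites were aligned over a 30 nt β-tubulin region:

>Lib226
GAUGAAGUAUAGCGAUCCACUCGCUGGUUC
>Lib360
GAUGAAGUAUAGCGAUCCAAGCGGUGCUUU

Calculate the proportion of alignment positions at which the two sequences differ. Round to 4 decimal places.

0.1667

Differing sites — 20:C/A; 21:U/G; 24:C/G; 27:G/C; 30:C/U.
There are 5 differences over 30 sites, so p = 5/30 = 0.1667.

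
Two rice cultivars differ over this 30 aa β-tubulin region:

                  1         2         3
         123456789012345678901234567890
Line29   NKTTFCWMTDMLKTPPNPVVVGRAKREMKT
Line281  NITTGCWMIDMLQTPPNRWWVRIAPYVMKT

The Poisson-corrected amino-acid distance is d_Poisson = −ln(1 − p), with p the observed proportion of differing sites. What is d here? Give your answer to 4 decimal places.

0.5108

The sequences differ at positions 2 (K/I), 5 (F/G), 9 (T/I), 13 (K/Q), 18 (P/R), 19 (V/W), 20 (V/W), 22 (G/R), 23 (R/I), 25 (K/P), 26 (R/Y), 27 (E/V).
p = 12/30 = 0.400000.
d = −ln(1 − 0.400000) = −ln(0.600000) = 0.5108.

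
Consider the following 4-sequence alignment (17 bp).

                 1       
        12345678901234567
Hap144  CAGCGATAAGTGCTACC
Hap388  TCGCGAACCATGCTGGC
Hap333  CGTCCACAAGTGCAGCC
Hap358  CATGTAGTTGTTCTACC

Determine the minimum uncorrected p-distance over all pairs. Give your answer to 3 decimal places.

0.353

Pairwise Hamming distances:
  Hap144 vs Hap388: 8
  Hap144 vs Hap333: 6
  Hap144 vs Hap358: 7
  Hap388 vs Hap333: 10
  Hap388 vs Hap358: 12
  Hap333 vs Hap358: 9
The smallest is 6 mismatches, between Hap144 and Hap333; p = 6/17 = 0.353.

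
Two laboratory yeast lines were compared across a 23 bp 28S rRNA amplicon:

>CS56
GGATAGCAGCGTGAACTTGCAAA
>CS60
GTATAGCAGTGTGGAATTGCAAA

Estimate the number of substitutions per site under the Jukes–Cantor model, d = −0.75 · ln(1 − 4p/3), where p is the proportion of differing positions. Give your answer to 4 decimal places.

Mismatches occur at site 2 (G→T), site 10 (C→T), site 14 (A→G), site 16 (C→A).
p = 4/23 = 0.173913.
d = −0.75 · ln(1 − (4/3)·0.173913) = −0.75 · ln(0.768116) = −0.75 · (-0.263815) = 0.1979.

0.1979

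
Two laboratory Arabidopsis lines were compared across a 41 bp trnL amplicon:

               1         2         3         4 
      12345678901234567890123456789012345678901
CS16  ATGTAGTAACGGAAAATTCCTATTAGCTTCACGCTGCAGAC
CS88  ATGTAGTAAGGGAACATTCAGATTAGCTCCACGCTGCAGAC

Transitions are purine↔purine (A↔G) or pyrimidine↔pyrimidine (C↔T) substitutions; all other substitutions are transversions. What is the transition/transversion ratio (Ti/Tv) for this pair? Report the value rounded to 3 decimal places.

Differing sites — 10:C/G (Tv); 15:A/C (Tv); 20:C/A (Tv); 21:T/G (Tv); 29:T/C (Ti).
Of the 5 differences, 1 transition and 4 transversions, so Ti/Tv = 1/4 = 0.250.

0.250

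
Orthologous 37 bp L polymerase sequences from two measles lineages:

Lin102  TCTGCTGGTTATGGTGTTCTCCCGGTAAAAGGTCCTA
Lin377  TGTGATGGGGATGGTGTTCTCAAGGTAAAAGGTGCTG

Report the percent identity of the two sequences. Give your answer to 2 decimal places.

The sequences differ at positions 2 (C/G), 5 (C/A), 9 (T/G), 10 (T/G), 22 (C/A), 23 (C/A), 34 (C/G), 37 (A/G).
29 of the 37 sites match, so the percent identity is 29/37 × 100 = 78.38%.

78.38%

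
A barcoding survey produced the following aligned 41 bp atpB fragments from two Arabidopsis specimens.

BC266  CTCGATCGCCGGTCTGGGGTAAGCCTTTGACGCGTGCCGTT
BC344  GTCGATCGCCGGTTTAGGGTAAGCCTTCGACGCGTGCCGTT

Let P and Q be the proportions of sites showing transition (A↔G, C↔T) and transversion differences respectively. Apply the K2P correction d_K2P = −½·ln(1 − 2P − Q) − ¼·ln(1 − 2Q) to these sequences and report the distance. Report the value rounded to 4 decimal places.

0.1061

Differing sites — 1:C/G (Tv); 14:C/T (Ti); 16:G/A (Ti); 28:T/C (Ti).
Of the 4 differences, 3 transitions and 1 transversion over 41 sites: P = 3/41 = 0.073171, Q = 1/41 = 0.024390.
d = −0.5·ln(0.829268) − 0.25·ln(0.951220) = −0.5·(-0.187212) − 0.25·(-0.050010) = 0.1061.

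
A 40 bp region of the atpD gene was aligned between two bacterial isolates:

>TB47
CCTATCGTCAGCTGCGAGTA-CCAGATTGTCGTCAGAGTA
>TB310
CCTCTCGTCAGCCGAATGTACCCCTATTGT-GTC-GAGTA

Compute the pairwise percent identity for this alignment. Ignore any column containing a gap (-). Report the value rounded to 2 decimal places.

81.08%

Excluding the 3 gap columns leaves 37 comparable sites.
Mismatches occur at site 4 (A→C), site 13 (T→C), site 15 (C→A), site 16 (G→A), site 17 (A→T), site 24 (A→C), site 25 (G→T).
30 of the 37 comparable sites match, so the percent identity is 30/37 × 100 = 81.08%.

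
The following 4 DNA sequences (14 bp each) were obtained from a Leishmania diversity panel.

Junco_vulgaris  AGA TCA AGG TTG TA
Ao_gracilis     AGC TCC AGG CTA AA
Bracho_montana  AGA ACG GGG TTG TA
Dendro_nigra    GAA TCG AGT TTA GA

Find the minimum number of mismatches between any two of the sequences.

3

Pairwise Hamming distances:
  Junco_vulgaris vs Ao_gracilis: 5
  Junco_vulgaris vs Bracho_montana: 3
  Junco_vulgaris vs Dendro_nigra: 6
  Ao_gracilis vs Bracho_montana: 7
  Ao_gracilis vs Dendro_nigra: 7
  Bracho_montana vs Dendro_nigra: 7
The smallest is 3, between Junco_vulgaris and Bracho_montana.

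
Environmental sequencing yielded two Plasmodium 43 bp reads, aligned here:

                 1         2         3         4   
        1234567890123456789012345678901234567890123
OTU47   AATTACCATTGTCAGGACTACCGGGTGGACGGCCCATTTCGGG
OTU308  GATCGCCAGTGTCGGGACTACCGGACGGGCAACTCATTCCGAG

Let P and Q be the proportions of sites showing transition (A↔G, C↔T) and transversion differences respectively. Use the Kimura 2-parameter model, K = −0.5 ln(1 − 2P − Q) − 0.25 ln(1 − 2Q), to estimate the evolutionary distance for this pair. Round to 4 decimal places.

0.4473

The sequences differ at positions 1 (A/G, transition), 4 (T/C, transition), 5 (A/G, transition), 9 (T/G, transversion), 14 (A/G, transition), 25 (G/A, transition), 26 (T/C, transition), 29 (A/G, transition), 31 (G/A, transition), 32 (G/A, transition), 34 (C/T, transition), 39 (T/C, transition), 42 (G/A, transition).
Of the 13 differences, 12 transitions and 1 transversion over 43 sites: P = 12/43 = 0.279070, Q = 1/43 = 0.023256.
d = −0.5·ln(0.418604) − 0.25·ln(0.953488) = −0.5·(-0.870830) − 0.25·(-0.047628) = 0.4473.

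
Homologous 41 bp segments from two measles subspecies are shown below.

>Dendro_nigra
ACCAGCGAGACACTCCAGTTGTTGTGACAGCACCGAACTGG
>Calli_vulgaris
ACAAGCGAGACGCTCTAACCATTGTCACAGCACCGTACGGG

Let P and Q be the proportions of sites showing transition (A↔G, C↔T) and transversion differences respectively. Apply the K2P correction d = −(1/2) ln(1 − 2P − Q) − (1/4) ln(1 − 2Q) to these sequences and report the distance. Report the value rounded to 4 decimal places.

Differing sites — 3:C/A (Tv); 12:A/G (Ti); 16:C/T (Ti); 18:G/A (Ti); 19:T/C (Ti); 20:T/C (Ti); 21:G/A (Ti); 26:G/C (Tv); 36:A/T (Tv); 39:T/G (Tv).
Of the 10 differences, 6 transitions and 4 transversions over 41 sites: P = 6/41 = 0.146341, Q = 4/41 = 0.097561.
d = −0.5·ln(0.609757) − 0.25·ln(0.804878) = −0.5·(-0.494695) − 0.25·(-0.217065) = 0.3016.

0.3016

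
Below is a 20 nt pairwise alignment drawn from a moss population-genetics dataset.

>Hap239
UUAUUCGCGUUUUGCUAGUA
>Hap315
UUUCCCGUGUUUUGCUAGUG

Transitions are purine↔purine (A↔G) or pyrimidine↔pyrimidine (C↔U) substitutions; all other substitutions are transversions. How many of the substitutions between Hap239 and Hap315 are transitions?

4

Differing sites — 3:A/U (Tv); 4:U/C (Ti); 5:U/C (Ti); 8:C/U (Ti); 20:A/G (Ti).
Of the 5 differences, 4 transitions and 1 transversion, so the answer is 4.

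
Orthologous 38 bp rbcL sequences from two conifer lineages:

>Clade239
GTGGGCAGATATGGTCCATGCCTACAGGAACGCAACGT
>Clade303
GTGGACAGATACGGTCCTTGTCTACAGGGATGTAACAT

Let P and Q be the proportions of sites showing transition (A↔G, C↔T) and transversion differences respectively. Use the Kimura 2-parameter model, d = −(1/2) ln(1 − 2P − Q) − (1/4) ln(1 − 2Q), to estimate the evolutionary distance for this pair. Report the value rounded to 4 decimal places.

0.2646

Differing sites — 5:G/A (Ti); 12:T/C (Ti); 18:A/T (Tv); 21:C/T (Ti); 29:A/G (Ti); 31:C/T (Ti); 33:C/T (Ti); 37:G/A (Ti).
Of the 8 differences, 7 transitions and 1 transversion over 38 sites: P = 7/38 = 0.184211, Q = 1/38 = 0.026316.
d = −0.5·ln(0.605262) − 0.25·ln(0.947368) = −0.5·(-0.502094) − 0.25·(-0.054068) = 0.2646.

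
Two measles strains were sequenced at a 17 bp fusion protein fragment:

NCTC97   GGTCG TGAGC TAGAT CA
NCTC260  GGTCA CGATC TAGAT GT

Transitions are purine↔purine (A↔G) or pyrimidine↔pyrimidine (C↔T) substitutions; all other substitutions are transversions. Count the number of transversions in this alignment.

The sequences differ at positions 5 (G/A, transition), 6 (T/C, transition), 9 (G/T, transversion), 16 (C/G, transversion), 17 (A/T, transversion).
Of the 5 differences, 2 transitions and 3 transversions, so the answer is 3.

3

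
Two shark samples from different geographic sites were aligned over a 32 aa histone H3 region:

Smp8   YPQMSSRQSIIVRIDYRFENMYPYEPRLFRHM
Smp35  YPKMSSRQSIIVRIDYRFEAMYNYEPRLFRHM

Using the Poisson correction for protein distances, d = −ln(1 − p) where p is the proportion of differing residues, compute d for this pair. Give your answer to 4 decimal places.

Differing sites — 3:Q/K; 20:N/A; 23:P/N.
p = 3/32 = 0.093750.
d = −ln(1 − 0.093750) = −ln(0.906250) = 0.0984.

0.0984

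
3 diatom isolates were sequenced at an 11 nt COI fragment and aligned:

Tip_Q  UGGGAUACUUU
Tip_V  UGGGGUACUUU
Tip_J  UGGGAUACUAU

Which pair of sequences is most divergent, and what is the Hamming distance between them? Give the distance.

2

Pairwise Hamming distances:
  Tip_Q vs Tip_V: 1
  Tip_Q vs Tip_J: 1
  Tip_V vs Tip_J: 2
The largest is 2, between Tip_V and Tip_J.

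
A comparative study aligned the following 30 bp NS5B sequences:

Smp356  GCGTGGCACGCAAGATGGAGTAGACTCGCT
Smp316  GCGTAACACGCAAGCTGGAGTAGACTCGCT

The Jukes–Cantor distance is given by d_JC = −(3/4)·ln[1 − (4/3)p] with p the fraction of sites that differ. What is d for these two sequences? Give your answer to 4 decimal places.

Differing sites — 5:G/A; 6:G/A; 15:A/C.
p = 3/30 = 0.100000.
d = −0.75 · ln(1 − (4/3)·0.100000) = −0.75 · ln(0.866667) = −0.75 · (-0.143100) = 0.1073.

0.1073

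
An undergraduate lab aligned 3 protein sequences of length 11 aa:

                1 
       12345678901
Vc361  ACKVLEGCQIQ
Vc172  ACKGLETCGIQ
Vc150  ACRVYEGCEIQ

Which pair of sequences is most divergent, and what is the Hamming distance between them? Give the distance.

5

Pairwise Hamming distances:
  Vc361 vs Vc172: 3
  Vc361 vs Vc150: 3
  Vc172 vs Vc150: 5
The largest is 5, between Vc172 and Vc150.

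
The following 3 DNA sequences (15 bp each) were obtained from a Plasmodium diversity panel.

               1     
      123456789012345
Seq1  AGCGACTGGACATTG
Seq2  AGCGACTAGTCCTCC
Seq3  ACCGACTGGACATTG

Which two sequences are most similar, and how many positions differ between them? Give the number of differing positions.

1

Pairwise Hamming distances:
  Seq1 vs Seq2: 5
  Seq1 vs Seq3: 1
  Seq2 vs Seq3: 6
The smallest is 1, between Seq1 and Seq3.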